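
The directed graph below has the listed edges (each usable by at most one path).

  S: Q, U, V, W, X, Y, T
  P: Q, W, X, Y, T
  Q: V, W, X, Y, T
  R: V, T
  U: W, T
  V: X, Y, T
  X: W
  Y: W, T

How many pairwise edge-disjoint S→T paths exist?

5

Assign every edge capacity 1; by Menger, the answer equals the max flow.
Path S→T (+1); total 1.
Path S→Q→T (+1); total 2.
Path S→U→T (+1); total 3.
Path S→V→T (+1); total 4.
Path S→Y→T (+1); total 5.
No residual S→T path; max flow = 5.
Certifying cut of size 5: {S→Q, S→T, S→U, S→V, S→Y}.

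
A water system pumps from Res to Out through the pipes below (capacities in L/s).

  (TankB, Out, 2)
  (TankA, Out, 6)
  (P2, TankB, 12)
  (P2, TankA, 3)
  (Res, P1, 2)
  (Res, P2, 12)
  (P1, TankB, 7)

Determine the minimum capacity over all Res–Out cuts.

5

Augment Res→P2→TankA→Out: bottleneck 3, flow now 3.
Augment Res→P2→TankB→Out: bottleneck 2, flow now 5.
No augmenting path remains; maximum flow = 5.
By max-flow min-cut, the minimum cut capacity equals the max flow.
In the residual graph, reachable from Res: {Res, P2, P1, TankB}.
Min-cut edges: P2→TankA (3), TankB→Out (2); capacity 3 + 2 = 5.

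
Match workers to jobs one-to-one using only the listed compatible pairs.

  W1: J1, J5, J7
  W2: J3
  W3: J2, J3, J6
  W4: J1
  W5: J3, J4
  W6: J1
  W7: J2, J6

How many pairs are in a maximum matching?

Unit-capacity flow: source→left, listed edges, right→sink; max matching = max flow.
Augmenting path W1→J1 (+1); matched 1.
Augmenting path W2→J3 (+1); matched 2.
Augmenting path W3→J2 (+1); matched 3.
Augmenting path W5→J4 (+1); matched 4.
Augmenting path W7→J6 (+1); matched 5.
Augmenting path W4→J1→W1→J5 (+1); matched 6.
No augmenting path remains; maximum matching = 6.
König certificate: {W1, W2, W3, W5, W7, J1} is a vertex cover of size 6 (every listed pair touches it), so no matching can be larger.

6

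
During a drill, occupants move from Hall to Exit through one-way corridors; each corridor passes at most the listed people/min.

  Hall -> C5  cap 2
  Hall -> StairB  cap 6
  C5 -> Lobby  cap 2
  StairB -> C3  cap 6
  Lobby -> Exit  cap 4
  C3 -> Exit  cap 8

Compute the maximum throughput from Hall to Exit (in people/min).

Augment Hall→C5→Lobby→Exit: bottleneck 2, flow now 2.
Augment Hall→StairB→C3→Exit: bottleneck 6, flow now 8.
No augmenting path remains; maximum flow = 8.
In the residual graph, reachable from Hall: {Hall}.
Min-cut edges: Hall→C5 (2), Hall→StairB (6); capacity 2 + 6 = 8.
This cut is saturated, so no flow can exceed 8.

8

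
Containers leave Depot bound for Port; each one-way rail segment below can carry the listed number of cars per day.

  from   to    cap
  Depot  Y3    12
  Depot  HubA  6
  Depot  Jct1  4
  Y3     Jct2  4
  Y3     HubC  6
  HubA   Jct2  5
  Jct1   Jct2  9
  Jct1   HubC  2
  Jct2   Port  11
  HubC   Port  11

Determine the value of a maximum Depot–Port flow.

Augment Depot→Y3→Jct2→Port: bottleneck 4, flow now 4.
Augment Depot→Y3→HubC→Port: bottleneck 6, flow now 10.
Augment Depot→HubA→Jct2→Port: bottleneck 5, flow now 15.
Augment Depot→Jct1→Jct2→Port: bottleneck 2, flow now 17.
Augment Depot→Jct1→HubC→Port: bottleneck 2, flow now 19.
No augmenting path remains; maximum flow = 19.
In the residual graph, reachable from Depot: {Depot, Y3, HubA}.
Min-cut edges: Depot→Jct1 (4), Y3→Jct2 (4), Y3→HubC (6), HubA→Jct2 (5); capacity 4 + 4 + 6 + 5 = 19.
This cut is saturated, so no flow can exceed 19.

19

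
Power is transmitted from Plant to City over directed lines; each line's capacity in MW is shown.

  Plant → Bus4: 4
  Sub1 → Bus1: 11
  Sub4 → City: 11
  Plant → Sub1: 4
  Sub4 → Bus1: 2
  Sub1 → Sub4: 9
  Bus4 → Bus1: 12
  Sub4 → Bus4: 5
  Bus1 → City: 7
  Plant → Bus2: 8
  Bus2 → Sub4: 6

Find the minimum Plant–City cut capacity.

Augment Plant→Sub1→Bus1→City: bottleneck 4, flow now 4.
Augment Plant→Bus2→Sub4→City: bottleneck 6, flow now 10.
Augment Plant→Bus4→Bus1→City: bottleneck 3, flow now 13.
Augment Plant→Bus4→Bus1→Sub1→Sub4→City: bottleneck 1, flow now 14. (uses reverse residual edge)
No augmenting path remains; maximum flow = 14.
By max-flow min-cut, the minimum cut capacity equals the max flow.
In the residual graph, reachable from Plant: {Plant, Bus2}.
Min-cut edges: Plant→Sub1 (4), Plant→Bus4 (4), Bus2→Sub4 (6); capacity 4 + 4 + 6 = 14.

14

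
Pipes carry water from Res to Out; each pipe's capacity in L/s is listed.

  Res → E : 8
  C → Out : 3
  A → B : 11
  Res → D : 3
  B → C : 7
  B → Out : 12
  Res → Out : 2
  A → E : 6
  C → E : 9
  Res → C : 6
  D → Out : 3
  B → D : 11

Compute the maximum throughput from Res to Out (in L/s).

Augment Res→Out: bottleneck 2, flow now 2.
Augment Res→C→Out: bottleneck 3, flow now 5.
Augment Res→D→Out: bottleneck 3, flow now 8.
No augmenting path remains; maximum flow = 8.
In the residual graph, reachable from Res: {Res, C, E}.
Min-cut edges: Res→D (3), Res→Out (2), C→Out (3); capacity 3 + 2 + 3 = 8.
This cut is saturated, so no flow can exceed 8.

8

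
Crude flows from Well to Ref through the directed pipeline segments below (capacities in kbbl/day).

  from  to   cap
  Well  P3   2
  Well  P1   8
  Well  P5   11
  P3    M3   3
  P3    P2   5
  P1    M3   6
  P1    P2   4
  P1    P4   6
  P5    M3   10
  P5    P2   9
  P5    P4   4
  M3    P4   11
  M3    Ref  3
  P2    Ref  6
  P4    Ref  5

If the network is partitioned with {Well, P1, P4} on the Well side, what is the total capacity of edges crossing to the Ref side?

28

Edges leaving {Well, P1, P4}: Well→P3 (2), Well→P5 (11), P1→M3 (6), P1→P2 (4), P4→Ref (5).
Cut capacity = 2 + 11 + 6 + 4 + 5 = 28.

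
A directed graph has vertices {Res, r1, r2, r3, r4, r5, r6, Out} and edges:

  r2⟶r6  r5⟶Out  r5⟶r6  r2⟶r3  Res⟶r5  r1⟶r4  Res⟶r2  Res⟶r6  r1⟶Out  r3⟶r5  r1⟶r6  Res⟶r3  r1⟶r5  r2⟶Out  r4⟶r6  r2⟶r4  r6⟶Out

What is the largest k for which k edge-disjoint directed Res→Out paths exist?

3

Assign every edge capacity 1; by Menger, the answer equals the max flow.
Path Res→r2→Out (+1); total 1.
Path Res→r5→Out (+1); total 2.
Path Res→r6→Out (+1); total 3.
No residual Res→Out path; max flow = 3.
Certifying cut of size 3: {Res→r2, r5→Out, r6→Out}.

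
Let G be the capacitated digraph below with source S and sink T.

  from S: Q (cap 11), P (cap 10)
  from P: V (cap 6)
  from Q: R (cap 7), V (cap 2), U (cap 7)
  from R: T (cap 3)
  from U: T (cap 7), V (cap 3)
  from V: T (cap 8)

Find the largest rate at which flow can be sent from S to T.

17

Augment S→P→V→T: bottleneck 6, flow now 6.
Augment S→Q→R→T: bottleneck 3, flow now 9.
Augment S→Q→U→T: bottleneck 7, flow now 16.
Augment S→Q→V→T: bottleneck 1, flow now 17.
No augmenting path remains; maximum flow = 17.
In the residual graph, reachable from S: {S, P}.
Min-cut edges: S→Q (11), P→V (6); capacity 11 + 6 = 17.
This cut is saturated, so no flow can exceed 17.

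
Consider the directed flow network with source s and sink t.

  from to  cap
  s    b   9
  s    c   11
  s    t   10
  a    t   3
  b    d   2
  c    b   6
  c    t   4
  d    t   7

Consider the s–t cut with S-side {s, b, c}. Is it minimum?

Yes — it is a minimum cut (capacity 16).

Given cut capacity: 10 + 2 + 4 = 16.
Augment s→t: bottleneck 10, flow now 10.
Augment s→c→t: bottleneck 4, flow now 14.
Augment s→b→d→t: bottleneck 2, flow now 16.
No augmenting path remains; maximum flow = 16.
Cut capacity 16 equals the max flow, so it is a minimum cut.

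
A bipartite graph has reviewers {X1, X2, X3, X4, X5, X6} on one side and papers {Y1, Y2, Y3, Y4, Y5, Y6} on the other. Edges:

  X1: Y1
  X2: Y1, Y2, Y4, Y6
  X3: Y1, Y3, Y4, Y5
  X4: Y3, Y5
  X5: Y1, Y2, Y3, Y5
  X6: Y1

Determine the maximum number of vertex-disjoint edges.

5

Unit-capacity flow: source→left, listed edges, right→sink; max matching = max flow.
Augmenting path X1→Y1 (+1); matched 1.
Augmenting path X2→Y2 (+1); matched 2.
Augmenting path X3→Y3 (+1); matched 3.
Augmenting path X4→Y5 (+1); matched 4.
Augmenting path X5→Y2→X2→Y4 (+1); matched 5.
No augmenting path remains; maximum matching = 5.
König certificate: {X2, X3, X4, X5, Y1} is a vertex cover of size 5 (every listed pair touches it), so no matching can be larger.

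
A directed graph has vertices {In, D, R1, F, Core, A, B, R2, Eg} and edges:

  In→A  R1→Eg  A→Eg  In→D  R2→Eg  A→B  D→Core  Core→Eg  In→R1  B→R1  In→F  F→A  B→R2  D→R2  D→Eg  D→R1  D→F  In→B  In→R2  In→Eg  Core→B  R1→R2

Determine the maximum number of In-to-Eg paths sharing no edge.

5

Assign every edge capacity 1; by Menger, the answer equals the max flow.
Path In→Eg (+1); total 1.
Path In→D→Eg (+1); total 2.
Path In→R1→Eg (+1); total 3.
Path In→A→Eg (+1); total 4.
Path In→R2→Eg (+1); total 5.
No residual In→Eg path; max flow = 5.
Certifying cut of size 5: {A→Eg, In→D, In→Eg, R1→Eg, R2→Eg}.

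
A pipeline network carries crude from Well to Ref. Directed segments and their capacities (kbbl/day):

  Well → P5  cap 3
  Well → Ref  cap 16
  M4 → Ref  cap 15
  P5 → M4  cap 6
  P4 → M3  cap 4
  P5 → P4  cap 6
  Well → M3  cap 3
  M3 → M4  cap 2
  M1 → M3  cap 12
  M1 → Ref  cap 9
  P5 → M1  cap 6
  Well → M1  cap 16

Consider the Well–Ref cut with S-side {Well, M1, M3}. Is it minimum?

Given cut capacity: 3 + 16 + 9 + 2 = 30.
Augment Well→Ref: bottleneck 16, flow now 16.
Augment Well→M1→Ref: bottleneck 9, flow now 25.
Augment Well→P5→M4→Ref: bottleneck 3, flow now 28.
Augment Well→M3→M4→Ref: bottleneck 2, flow now 30.
No augmenting path remains; maximum flow = 30.
Cut capacity 30 equals the max flow, so it is a minimum cut.

Yes — it is a minimum cut (capacity 30).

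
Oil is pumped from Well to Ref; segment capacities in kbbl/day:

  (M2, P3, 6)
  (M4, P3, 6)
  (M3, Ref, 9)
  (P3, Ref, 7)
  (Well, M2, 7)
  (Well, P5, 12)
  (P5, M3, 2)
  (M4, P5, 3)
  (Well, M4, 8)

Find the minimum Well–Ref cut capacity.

9

Augment Well→P5→M3→Ref: bottleneck 2, flow now 2.
Augment Well→M2→P3→Ref: bottleneck 6, flow now 8.
Augment Well→M4→P3→Ref: bottleneck 1, flow now 9.
No augmenting path remains; maximum flow = 9.
By max-flow min-cut, the minimum cut capacity equals the max flow.
In the residual graph, reachable from Well: {Well, P5, M2, M4, P3}.
Min-cut edges: P5→M3 (2), P3→Ref (7); capacity 2 + 7 = 9.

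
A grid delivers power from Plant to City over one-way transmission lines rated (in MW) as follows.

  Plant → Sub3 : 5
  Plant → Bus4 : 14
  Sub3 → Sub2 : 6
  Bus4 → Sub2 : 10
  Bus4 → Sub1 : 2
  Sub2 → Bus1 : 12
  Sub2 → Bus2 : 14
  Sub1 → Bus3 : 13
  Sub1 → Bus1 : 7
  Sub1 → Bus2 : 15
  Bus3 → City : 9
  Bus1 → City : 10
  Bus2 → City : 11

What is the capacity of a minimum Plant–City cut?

17

Augment Plant→Sub3→Sub2→Bus1→City: bottleneck 5, flow now 5.
Augment Plant→Bus4→Sub2→Bus1→City: bottleneck 5, flow now 10.
Augment Plant→Bus4→Sub2→Bus2→City: bottleneck 5, flow now 15.
Augment Plant→Bus4→Sub1→Bus3→City: bottleneck 2, flow now 17.
No augmenting path remains; maximum flow = 17.
By max-flow min-cut, the minimum cut capacity equals the max flow.
In the residual graph, reachable from Plant: {Plant, Bus4}.
Min-cut edges: Plant→Sub3 (5), Bus4→Sub2 (10), Bus4→Sub1 (2); capacity 5 + 10 + 2 = 17.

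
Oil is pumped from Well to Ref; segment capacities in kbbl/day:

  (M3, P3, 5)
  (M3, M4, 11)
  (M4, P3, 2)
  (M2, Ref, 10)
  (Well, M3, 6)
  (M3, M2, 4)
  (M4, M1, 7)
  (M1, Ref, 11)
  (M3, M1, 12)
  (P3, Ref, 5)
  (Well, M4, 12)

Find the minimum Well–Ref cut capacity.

15

Augment Well→M4→M1→Ref: bottleneck 7, flow now 7.
Augment Well→M4→P3→Ref: bottleneck 2, flow now 9.
Augment Well→M3→M2→Ref: bottleneck 4, flow now 13.
Augment Well→M3→M1→Ref: bottleneck 2, flow now 15.
No augmenting path remains; maximum flow = 15.
By max-flow min-cut, the minimum cut capacity equals the max flow.
In the residual graph, reachable from Well: {Well, M4}.
Min-cut edges: Well→M3 (6), M4→M1 (7), M4→P3 (2); capacity 6 + 7 + 2 = 15.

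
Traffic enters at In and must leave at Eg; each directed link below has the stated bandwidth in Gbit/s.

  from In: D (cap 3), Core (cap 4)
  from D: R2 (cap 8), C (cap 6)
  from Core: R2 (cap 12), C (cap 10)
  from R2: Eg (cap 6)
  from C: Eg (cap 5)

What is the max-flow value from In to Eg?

7

Augment In→D→R2→Eg: bottleneck 3, flow now 3.
Augment In→Core→R2→Eg: bottleneck 3, flow now 6.
Augment In→Core→C→Eg: bottleneck 1, flow now 7.
No augmenting path remains; maximum flow = 7.
In the residual graph, reachable from In: {In}.
Min-cut edges: In→D (3), In→Core (4); capacity 3 + 4 = 7.
This cut is saturated, so no flow can exceed 7.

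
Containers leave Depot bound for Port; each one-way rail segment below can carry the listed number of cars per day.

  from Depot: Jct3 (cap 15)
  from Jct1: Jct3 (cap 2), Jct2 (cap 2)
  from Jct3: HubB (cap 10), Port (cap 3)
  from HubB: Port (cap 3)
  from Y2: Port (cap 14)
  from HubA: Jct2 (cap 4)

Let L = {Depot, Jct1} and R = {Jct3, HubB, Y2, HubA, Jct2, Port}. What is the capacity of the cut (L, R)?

Edges leaving {Depot, Jct1}: Depot→Jct3 (15), Jct1→Jct3 (2), Jct1→Jct2 (2).
Cut capacity = 15 + 2 + 2 = 19.

19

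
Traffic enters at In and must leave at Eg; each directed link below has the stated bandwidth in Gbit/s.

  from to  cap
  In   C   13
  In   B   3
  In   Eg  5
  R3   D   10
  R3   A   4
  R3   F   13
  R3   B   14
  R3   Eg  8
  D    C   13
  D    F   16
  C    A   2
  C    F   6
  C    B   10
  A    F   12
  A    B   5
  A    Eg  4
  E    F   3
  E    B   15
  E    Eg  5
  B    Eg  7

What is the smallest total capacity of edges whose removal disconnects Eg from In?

Augment In→Eg: bottleneck 5, flow now 5.
Augment In→B→Eg: bottleneck 3, flow now 8.
Augment In→C→A→Eg: bottleneck 2, flow now 10.
Augment In→C→B→Eg: bottleneck 4, flow now 14.
No augmenting path remains; maximum flow = 14.
By max-flow min-cut, the minimum cut capacity equals the max flow.
In the residual graph, reachable from In: {In, C, F, B}.
Min-cut edges: In→Eg (5), C→A (2), B→Eg (7); capacity 5 + 2 + 7 = 14.

14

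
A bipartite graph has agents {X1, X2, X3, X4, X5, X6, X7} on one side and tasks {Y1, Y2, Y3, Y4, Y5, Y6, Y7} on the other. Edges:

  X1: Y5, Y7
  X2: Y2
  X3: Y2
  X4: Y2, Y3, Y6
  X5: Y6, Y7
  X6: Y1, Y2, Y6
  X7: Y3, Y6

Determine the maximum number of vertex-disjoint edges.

Unit-capacity flow: source→left, listed edges, right→sink; max matching = max flow.
Augmenting path X1→Y5 (+1); matched 1.
Augmenting path X2→Y2 (+1); matched 2.
Augmenting path X4→Y3 (+1); matched 3.
Augmenting path X5→Y6 (+1); matched 4.
Augmenting path X6→Y1 (+1); matched 5.
Augmenting path X7→Y6→X5→Y7 (+1); matched 6.
No augmenting path remains; maximum matching = 6.
König certificate: {X1, X4, X5, X6, X7, Y2} is a vertex cover of size 6 (every listed pair touches it), so no matching can be larger.

6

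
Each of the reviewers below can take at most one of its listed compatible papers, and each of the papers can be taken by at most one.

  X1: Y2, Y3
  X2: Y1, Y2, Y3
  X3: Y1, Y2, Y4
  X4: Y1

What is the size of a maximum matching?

Unit-capacity flow: source→left, listed edges, right→sink; max matching = max flow.
Augmenting path X1→Y2 (+1); matched 1.
Augmenting path X2→Y1 (+1); matched 2.
Augmenting path X3→Y4 (+1); matched 3.
Augmenting path X4→Y1→X2→Y3 (+1); matched 4.
No augmenting path remains; maximum matching = 4.
König certificate: {X1, X2, X3, X4} is a vertex cover of size 4 (every listed pair touches it), so no matching can be larger.

4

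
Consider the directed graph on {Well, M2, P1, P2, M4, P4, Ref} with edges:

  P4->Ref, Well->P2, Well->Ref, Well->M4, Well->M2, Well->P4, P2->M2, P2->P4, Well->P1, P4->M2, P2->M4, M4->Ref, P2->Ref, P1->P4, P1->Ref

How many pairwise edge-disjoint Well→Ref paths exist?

5

Assign every edge capacity 1; by Menger, the answer equals the max flow.
Path Well→Ref (+1); total 1.
Path Well→P1→Ref (+1); total 2.
Path Well→P2→Ref (+1); total 3.
Path Well→M4→Ref (+1); total 4.
Path Well→P4→Ref (+1); total 5.
No residual Well→Ref path; max flow = 5.
Certifying cut of size 5: {Well→M4, Well→P1, Well→P2, Well→P4, Well→Ref}.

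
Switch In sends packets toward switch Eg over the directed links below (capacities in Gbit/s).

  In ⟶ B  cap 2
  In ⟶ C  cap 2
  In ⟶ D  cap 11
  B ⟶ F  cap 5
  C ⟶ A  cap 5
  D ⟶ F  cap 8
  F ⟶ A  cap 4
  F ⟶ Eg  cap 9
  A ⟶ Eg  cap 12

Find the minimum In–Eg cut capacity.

12

Augment In→B→F→Eg: bottleneck 2, flow now 2.
Augment In→C→A→Eg: bottleneck 2, flow now 4.
Augment In→D→F→Eg: bottleneck 7, flow now 11.
Augment In→D→F→A→Eg: bottleneck 1, flow now 12.
No augmenting path remains; maximum flow = 12.
By max-flow min-cut, the minimum cut capacity equals the max flow.
In the residual graph, reachable from In: {In, D}.
Min-cut edges: In→B (2), In→C (2), D→F (8); capacity 2 + 2 + 8 = 12.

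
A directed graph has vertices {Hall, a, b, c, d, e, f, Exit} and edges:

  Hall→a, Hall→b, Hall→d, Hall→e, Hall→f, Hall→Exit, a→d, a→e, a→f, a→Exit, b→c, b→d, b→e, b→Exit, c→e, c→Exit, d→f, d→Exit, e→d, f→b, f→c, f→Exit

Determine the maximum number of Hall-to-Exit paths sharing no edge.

6

Assign every edge capacity 1; by Menger, the answer equals the max flow.
Path Hall→Exit (+1); total 1.
Path Hall→a→Exit (+1); total 2.
Path Hall→b→Exit (+1); total 3.
Path Hall→d→Exit (+1); total 4.
Path Hall→f→Exit (+1); total 5.
Path Hall→e→d→f→c→Exit (+1); total 6.
No residual Hall→Exit path; max flow = 6.
Certifying cut of size 6: {Hall→Exit, Hall→a, Hall→b, Hall→d, Hall→e, Hall→f}.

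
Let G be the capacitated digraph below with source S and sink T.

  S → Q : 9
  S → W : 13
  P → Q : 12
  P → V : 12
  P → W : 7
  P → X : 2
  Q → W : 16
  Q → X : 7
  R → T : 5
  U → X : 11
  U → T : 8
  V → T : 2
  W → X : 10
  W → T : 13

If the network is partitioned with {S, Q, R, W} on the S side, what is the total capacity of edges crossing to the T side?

35

Edges leaving {S, Q, R, W}: Q→X (7), R→T (5), W→X (10), W→T (13).
Cut capacity = 7 + 5 + 10 + 13 = 35.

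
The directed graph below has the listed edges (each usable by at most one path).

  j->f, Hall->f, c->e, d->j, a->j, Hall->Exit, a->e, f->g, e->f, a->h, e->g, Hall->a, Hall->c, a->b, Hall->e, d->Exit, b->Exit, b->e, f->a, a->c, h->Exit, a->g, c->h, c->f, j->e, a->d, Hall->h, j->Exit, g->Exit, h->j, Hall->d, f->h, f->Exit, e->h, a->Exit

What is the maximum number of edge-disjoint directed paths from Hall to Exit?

7

Assign every edge capacity 1; by Menger, the answer equals the max flow.
Path Hall→Exit (+1); total 1.
Path Hall→a→Exit (+1); total 2.
Path Hall→d→Exit (+1); total 3.
Path Hall→f→Exit (+1); total 4.
Path Hall→h→Exit (+1); total 5.
Path Hall→e→g→Exit (+1); total 6.
Path Hall→c→h→j→Exit (+1); total 7.
No residual Hall→Exit path; max flow = 7.
Certifying cut of size 7: {Hall→Exit, Hall→a, Hall→c, Hall→d, Hall→e, Hall→f, Hall→h}.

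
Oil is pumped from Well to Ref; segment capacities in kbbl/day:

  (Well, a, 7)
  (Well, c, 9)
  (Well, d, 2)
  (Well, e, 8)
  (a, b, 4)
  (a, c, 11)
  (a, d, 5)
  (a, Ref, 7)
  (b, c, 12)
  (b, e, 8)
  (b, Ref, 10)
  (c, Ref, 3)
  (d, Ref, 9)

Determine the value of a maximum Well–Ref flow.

Augment Well→a→Ref: bottleneck 7, flow now 7.
Augment Well→c→Ref: bottleneck 3, flow now 10.
Augment Well→d→Ref: bottleneck 2, flow now 12.
No augmenting path remains; maximum flow = 12.
In the residual graph, reachable from Well: {Well, c, e}.
Min-cut edges: Well→a (7), Well→d (2), c→Ref (3); capacity 7 + 2 + 3 = 12.
This cut is saturated, so no flow can exceed 12.

12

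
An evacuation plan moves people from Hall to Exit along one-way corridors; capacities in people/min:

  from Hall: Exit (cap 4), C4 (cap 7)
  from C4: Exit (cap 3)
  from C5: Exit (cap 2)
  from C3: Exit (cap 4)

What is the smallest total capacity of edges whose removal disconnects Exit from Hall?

Augment Hall→Exit: bottleneck 4, flow now 4.
Augment Hall→C4→Exit: bottleneck 3, flow now 7.
No augmenting path remains; maximum flow = 7.
By max-flow min-cut, the minimum cut capacity equals the max flow.
In the residual graph, reachable from Hall: {Hall, C4}.
Min-cut edges: Hall→Exit (4), C4→Exit (3); capacity 4 + 3 = 7.

7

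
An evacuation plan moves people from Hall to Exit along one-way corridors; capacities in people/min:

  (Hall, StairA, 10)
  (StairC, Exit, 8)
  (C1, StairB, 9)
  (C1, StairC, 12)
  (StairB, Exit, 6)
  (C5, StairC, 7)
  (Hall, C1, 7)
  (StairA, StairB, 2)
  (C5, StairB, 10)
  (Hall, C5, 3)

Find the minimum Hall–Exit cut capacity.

12

Augment Hall→C1→StairC→Exit: bottleneck 7, flow now 7.
Augment Hall→StairA→StairB→Exit: bottleneck 2, flow now 9.
Augment Hall→C5→StairC→Exit: bottleneck 1, flow now 10.
Augment Hall→C5→StairB→Exit: bottleneck 2, flow now 12.
No augmenting path remains; maximum flow = 12.
By max-flow min-cut, the minimum cut capacity equals the max flow.
In the residual graph, reachable from Hall: {Hall, StairA}.
Min-cut edges: Hall→C1 (7), Hall→C5 (3), StairA→StairB (2); capacity 7 + 3 + 2 = 12.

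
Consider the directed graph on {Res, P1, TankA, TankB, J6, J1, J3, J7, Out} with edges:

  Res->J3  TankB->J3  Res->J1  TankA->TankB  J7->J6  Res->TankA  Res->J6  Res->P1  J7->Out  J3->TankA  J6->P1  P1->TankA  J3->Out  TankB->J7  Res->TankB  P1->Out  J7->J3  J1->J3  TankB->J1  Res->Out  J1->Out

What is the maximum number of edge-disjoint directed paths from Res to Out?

Assign every edge capacity 1; by Menger, the answer equals the max flow.
Path Res→Out (+1); total 1.
Path Res→P1→Out (+1); total 2.
Path Res→J1→Out (+1); total 3.
Path Res→J3→Out (+1); total 4.
Path Res→TankB→J7→Out (+1); total 5.
No residual Res→Out path; max flow = 5.
Certifying cut of size 5: {J1→Out, J3→Out, P1→Out, Res→Out, TankB→J7}.

5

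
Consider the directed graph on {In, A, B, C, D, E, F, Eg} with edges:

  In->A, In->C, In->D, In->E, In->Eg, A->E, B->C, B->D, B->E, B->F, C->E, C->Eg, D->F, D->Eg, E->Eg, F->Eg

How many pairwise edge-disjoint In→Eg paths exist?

Assign every edge capacity 1; by Menger, the answer equals the max flow.
Path In→Eg (+1); total 1.
Path In→C→Eg (+1); total 2.
Path In→D→Eg (+1); total 3.
Path In→E→Eg (+1); total 4.
No residual In→Eg path; max flow = 4.
Certifying cut of size 4: {E→Eg, In→C, In→D, In→Eg}.

4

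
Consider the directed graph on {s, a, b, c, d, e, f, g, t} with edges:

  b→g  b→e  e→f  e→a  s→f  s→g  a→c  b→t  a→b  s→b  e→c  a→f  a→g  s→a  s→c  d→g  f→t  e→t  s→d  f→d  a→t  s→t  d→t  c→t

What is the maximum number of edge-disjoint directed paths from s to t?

Assign every edge capacity 1; by Menger, the answer equals the max flow.
Path s→t (+1); total 1.
Path s→a→t (+1); total 2.
Path s→b→t (+1); total 3.
Path s→c→t (+1); total 4.
Path s→d→t (+1); total 5.
Path s→f→t (+1); total 6.
No residual s→t path; max flow = 6.
Certifying cut of size 6: {s→a, s→b, s→c, s→d, s→f, s→t}.

6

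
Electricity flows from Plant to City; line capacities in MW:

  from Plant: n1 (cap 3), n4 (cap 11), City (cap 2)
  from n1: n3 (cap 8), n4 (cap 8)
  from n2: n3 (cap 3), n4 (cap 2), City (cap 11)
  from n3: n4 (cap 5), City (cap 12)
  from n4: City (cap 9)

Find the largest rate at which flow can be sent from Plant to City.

14

Augment Plant→City: bottleneck 2, flow now 2.
Augment Plant→n4→City: bottleneck 9, flow now 11.
Augment Plant→n1→n3→City: bottleneck 3, flow now 14.
No augmenting path remains; maximum flow = 14.
In the residual graph, reachable from Plant: {Plant, n4}.
Min-cut edges: Plant→n1 (3), Plant→City (2), n4→City (9); capacity 3 + 2 + 9 = 14.
This cut is saturated, so no flow can exceed 14.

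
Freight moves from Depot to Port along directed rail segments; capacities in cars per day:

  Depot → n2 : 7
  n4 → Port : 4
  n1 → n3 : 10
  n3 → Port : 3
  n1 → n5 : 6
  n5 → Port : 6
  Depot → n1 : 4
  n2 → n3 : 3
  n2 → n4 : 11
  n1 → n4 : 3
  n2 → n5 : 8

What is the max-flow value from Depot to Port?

11

Augment Depot→n1→n3→Port: bottleneck 3, flow now 3.
Augment Depot→n1→n4→Port: bottleneck 1, flow now 4.
Augment Depot→n2→n4→Port: bottleneck 3, flow now 7.
Augment Depot→n2→n5→Port: bottleneck 4, flow now 11.
No augmenting path remains; maximum flow = 11.
In the residual graph, reachable from Depot: {Depot}.
Min-cut edges: Depot→n1 (4), Depot→n2 (7); capacity 4 + 7 = 11.
This cut is saturated, so no flow can exceed 11.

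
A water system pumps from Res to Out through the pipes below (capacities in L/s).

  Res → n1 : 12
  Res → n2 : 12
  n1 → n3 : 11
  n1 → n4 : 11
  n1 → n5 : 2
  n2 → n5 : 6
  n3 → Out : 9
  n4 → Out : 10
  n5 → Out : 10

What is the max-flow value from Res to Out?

Augment Res→n1→n3→Out: bottleneck 9, flow now 9.
Augment Res→n1→n4→Out: bottleneck 3, flow now 12.
Augment Res→n2→n5→Out: bottleneck 6, flow now 18.
No augmenting path remains; maximum flow = 18.
In the residual graph, reachable from Res: {Res, n2}.
Min-cut edges: Res→n1 (12), n2→n5 (6); capacity 12 + 6 = 18.
This cut is saturated, so no flow can exceed 18.

18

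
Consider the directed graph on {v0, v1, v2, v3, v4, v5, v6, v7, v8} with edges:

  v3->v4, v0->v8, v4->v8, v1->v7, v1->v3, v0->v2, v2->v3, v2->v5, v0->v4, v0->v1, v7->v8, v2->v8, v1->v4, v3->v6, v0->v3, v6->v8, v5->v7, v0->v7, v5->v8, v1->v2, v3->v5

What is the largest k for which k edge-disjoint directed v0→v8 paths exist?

Assign every edge capacity 1; by Menger, the answer equals the max flow.
Path v0→v8 (+1); total 1.
Path v0→v2→v8 (+1); total 2.
Path v0→v4→v8 (+1); total 3.
Path v0→v7→v8 (+1); total 4.
Path v0→v3→v5→v8 (+1); total 5.
Path v0→v1→v3→v6→v8 (+1); total 6.
No residual v0→v8 path; max flow = 6.
Certifying cut of size 6: {v0→v1, v0→v2, v0→v3, v0→v4, v0→v7, v0→v8}.

6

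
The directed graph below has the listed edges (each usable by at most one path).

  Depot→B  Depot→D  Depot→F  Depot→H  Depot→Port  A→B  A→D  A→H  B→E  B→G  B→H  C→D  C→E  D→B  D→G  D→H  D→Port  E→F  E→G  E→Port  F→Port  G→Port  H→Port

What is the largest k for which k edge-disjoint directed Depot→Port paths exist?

Assign every edge capacity 1; by Menger, the answer equals the max flow.
Path Depot→Port (+1); total 1.
Path Depot→D→Port (+1); total 2.
Path Depot→F→Port (+1); total 3.
Path Depot→H→Port (+1); total 4.
Path Depot→B→E→Port (+1); total 5.
No residual Depot→Port path; max flow = 5.
Certifying cut of size 5: {Depot→B, Depot→D, Depot→F, Depot→H, Depot→Port}.

5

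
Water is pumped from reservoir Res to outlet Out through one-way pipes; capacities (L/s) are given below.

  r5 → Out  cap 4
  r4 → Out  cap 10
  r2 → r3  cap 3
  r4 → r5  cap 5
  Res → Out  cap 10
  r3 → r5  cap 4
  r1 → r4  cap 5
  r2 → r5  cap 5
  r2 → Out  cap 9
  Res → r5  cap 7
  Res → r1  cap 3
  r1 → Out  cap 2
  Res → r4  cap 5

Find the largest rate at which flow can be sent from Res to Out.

22

Augment Res→Out: bottleneck 10, flow now 10.
Augment Res→r1→Out: bottleneck 2, flow now 12.
Augment Res→r4→Out: bottleneck 5, flow now 17.
Augment Res→r5→Out: bottleneck 4, flow now 21.
Augment Res→r1→r4→Out: bottleneck 1, flow now 22.
No augmenting path remains; maximum flow = 22.
In the residual graph, reachable from Res: {Res, r5}.
Min-cut edges: Res→r1 (3), Res→r4 (5), Res→Out (10), r5→Out (4); capacity 3 + 5 + 10 + 4 = 22.
This cut is saturated, so no flow can exceed 22.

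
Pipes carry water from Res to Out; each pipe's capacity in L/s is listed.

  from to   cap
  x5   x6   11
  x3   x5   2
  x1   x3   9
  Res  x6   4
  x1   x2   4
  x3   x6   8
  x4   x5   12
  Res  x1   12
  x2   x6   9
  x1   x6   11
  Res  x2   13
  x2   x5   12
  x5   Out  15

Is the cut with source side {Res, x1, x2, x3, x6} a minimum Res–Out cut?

Yes — it is a minimum cut (capacity 14).

Given cut capacity: 12 + 2 = 14.
Augment Res→x2→x5→Out: bottleneck 12, flow now 12.
Augment Res→x1→x3→x5→Out: bottleneck 2, flow now 14.
No augmenting path remains; maximum flow = 14.
Cut capacity 14 equals the max flow, so it is a minimum cut.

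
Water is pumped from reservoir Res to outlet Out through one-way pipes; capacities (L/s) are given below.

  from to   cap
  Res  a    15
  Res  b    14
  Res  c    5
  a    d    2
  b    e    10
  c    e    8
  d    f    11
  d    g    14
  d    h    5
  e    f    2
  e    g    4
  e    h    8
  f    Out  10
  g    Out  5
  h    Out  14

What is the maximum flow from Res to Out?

16

Augment Res→a→d→f→Out: bottleneck 2, flow now 2.
Augment Res→b→e→f→Out: bottleneck 2, flow now 4.
Augment Res→b→e→g→Out: bottleneck 4, flow now 8.
Augment Res→b→e→h→Out: bottleneck 4, flow now 12.
Augment Res→c→e→h→Out: bottleneck 4, flow now 16.
No augmenting path remains; maximum flow = 16.
In the residual graph, reachable from Res: {Res, a, b, c, e}.
Min-cut edges: a→d (2), e→f (2), e→g (4), e→h (8); capacity 2 + 2 + 4 + 8 = 16.
This cut is saturated, so no flow can exceed 16.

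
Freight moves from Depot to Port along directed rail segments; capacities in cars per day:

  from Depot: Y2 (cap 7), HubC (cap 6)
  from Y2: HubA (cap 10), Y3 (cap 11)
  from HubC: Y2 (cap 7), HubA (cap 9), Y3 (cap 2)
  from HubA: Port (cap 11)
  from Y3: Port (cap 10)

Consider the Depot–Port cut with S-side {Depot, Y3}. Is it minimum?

Given cut capacity: 7 + 6 + 10 = 23.
Augment Depot→Y2→HubA→Port: bottleneck 7, flow now 7.
Augment Depot→HubC→HubA→Port: bottleneck 4, flow now 11.
Augment Depot→HubC→Y3→Port: bottleneck 2, flow now 13.
No augmenting path remains; maximum flow = 13.
In the residual graph, reachable from Depot: {Depot}.
Min-cut edges: Depot→Y2 (7), Depot→HubC (6); capacity 7 + 6 = 13.
Cut capacity 23 exceeds the max flow 13, so it is not minimum.

No — its capacity is 23, but the minimum cut has capacity 13.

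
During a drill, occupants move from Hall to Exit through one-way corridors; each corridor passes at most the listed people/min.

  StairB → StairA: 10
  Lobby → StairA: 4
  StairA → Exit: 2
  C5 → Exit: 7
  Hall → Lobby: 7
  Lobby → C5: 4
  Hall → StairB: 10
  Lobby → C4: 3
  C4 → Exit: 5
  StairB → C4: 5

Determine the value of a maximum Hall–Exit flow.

11

Augment Hall→Lobby→StairA→Exit: bottleneck 2, flow now 2.
Augment Hall→Lobby→C5→Exit: bottleneck 4, flow now 6.
Augment Hall→Lobby→C4→Exit: bottleneck 1, flow now 7.
Augment Hall→StairB→C4→Exit: bottleneck 4, flow now 11.
No augmenting path remains; maximum flow = 11.
In the residual graph, reachable from Hall: {Hall, Lobby, StairB, StairA, C4}.
Min-cut edges: Lobby→C5 (4), StairA→Exit (2), C4→Exit (5); capacity 4 + 2 + 5 = 11.
This cut is saturated, so no flow can exceed 11.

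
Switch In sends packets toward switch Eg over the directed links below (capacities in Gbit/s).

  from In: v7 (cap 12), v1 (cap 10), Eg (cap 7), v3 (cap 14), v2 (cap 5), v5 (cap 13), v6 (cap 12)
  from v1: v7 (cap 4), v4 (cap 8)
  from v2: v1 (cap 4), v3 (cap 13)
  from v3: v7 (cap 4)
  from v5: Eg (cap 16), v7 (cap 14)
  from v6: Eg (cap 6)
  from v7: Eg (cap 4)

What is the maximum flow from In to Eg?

30

Augment In→Eg: bottleneck 7, flow now 7.
Augment In→v5→Eg: bottleneck 13, flow now 20.
Augment In→v6→Eg: bottleneck 6, flow now 26.
Augment In→v7→Eg: bottleneck 4, flow now 30.
No augmenting path remains; maximum flow = 30.
In the residual graph, reachable from In: {In, v1, v2, v3, v4, v6, v7}.
Min-cut edges: In→v5 (13), In→Eg (7), v6→Eg (6), v7→Eg (4); capacity 13 + 7 + 6 + 4 = 30.
This cut is saturated, so no flow can exceed 30.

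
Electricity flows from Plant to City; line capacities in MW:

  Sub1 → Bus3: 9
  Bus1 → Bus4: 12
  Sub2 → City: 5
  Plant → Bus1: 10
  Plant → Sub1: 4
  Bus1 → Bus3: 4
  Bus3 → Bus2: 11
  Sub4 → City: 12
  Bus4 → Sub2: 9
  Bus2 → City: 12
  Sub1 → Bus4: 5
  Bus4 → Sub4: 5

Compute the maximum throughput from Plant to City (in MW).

14

Augment Plant→Bus1→Bus3→Bus2→City: bottleneck 4, flow now 4.
Augment Plant→Bus1→Bus4→Sub2→City: bottleneck 5, flow now 9.
Augment Plant→Bus1→Bus4→Sub4→City: bottleneck 1, flow now 10.
Augment Plant→Sub1→Bus3→Bus2→City: bottleneck 4, flow now 14.
No augmenting path remains; maximum flow = 14.
In the residual graph, reachable from Plant: {Plant}.
Min-cut edges: Plant→Bus1 (10), Plant→Sub1 (4); capacity 10 + 4 = 14.
This cut is saturated, so no flow can exceed 14.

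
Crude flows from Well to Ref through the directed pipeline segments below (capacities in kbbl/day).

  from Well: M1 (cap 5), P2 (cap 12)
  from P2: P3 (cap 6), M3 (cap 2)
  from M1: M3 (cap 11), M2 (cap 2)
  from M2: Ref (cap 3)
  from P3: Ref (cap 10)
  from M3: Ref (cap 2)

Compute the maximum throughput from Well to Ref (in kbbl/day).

Augment Well→P2→P3→Ref: bottleneck 6, flow now 6.
Augment Well→P2→M3→Ref: bottleneck 2, flow now 8.
Augment Well→M1→M2→Ref: bottleneck 2, flow now 10.
No augmenting path remains; maximum flow = 10.
In the residual graph, reachable from Well: {Well, P2, M1, M3}.
Min-cut edges: P2→P3 (6), M1→M2 (2), M3→Ref (2); capacity 6 + 2 + 2 = 10.
This cut is saturated, so no flow can exceed 10.

10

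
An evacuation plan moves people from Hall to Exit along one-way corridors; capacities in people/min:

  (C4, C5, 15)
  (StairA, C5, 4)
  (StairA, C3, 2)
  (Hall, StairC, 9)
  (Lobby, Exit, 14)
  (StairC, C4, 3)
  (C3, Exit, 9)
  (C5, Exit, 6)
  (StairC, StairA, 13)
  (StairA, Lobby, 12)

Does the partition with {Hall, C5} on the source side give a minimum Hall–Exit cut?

No — its capacity is 15, but the minimum cut has capacity 9.

Given cut capacity: 9 + 6 = 15.
Augment Hall→StairC→C4→C5→Exit: bottleneck 3, flow now 3.
Augment Hall→StairC→StairA→C3→Exit: bottleneck 2, flow now 5.
Augment Hall→StairC→StairA→C5→Exit: bottleneck 3, flow now 8.
Augment Hall→StairC→StairA→Lobby→Exit: bottleneck 1, flow now 9.
No augmenting path remains; maximum flow = 9.
In the residual graph, reachable from Hall: {Hall}.
Min-cut edges: Hall→StairC (9); capacity 9 = 9.
Cut capacity 15 exceeds the max flow 9, so it is not minimum.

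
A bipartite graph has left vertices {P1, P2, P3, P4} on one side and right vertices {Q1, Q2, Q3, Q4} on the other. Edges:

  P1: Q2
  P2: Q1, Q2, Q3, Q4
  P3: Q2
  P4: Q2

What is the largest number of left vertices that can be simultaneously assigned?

Unit-capacity flow: source→left, listed edges, right→sink; max matching = max flow.
Augmenting path P1→Q2 (+1); matched 1.
Augmenting path P2→Q1 (+1); matched 2.
No augmenting path remains; maximum matching = 2.
König certificate: {P2, Q2} is a vertex cover of size 2 (every listed pair touches it), so no matching can be larger.

2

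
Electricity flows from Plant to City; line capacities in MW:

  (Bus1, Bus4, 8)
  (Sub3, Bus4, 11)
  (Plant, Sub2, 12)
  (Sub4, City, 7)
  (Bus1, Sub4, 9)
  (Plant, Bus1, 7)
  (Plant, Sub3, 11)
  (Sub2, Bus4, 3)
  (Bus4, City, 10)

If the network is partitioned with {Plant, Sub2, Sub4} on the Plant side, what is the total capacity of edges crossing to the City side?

28

Edges leaving {Plant, Sub2, Sub4}: Plant→Bus1 (7), Plant→Sub3 (11), Sub2→Bus4 (3), Sub4→City (7).
Cut capacity = 7 + 11 + 3 + 7 = 28.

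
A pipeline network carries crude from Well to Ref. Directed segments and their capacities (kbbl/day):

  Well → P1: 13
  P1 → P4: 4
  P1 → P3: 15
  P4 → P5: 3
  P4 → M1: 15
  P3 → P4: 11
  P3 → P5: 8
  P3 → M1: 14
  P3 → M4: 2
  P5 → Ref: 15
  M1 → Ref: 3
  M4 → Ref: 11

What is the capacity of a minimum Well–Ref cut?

13

Augment Well→P1→P4→P5→Ref: bottleneck 3, flow now 3.
Augment Well→P1→P4→M1→Ref: bottleneck 1, flow now 4.
Augment Well→P1→P3→P5→Ref: bottleneck 8, flow now 12.
Augment Well→P1→P3→M1→Ref: bottleneck 1, flow now 13.
No augmenting path remains; maximum flow = 13.
By max-flow min-cut, the minimum cut capacity equals the max flow.
In the residual graph, reachable from Well: {Well}.
Min-cut edges: Well→P1 (13); capacity 13 = 13.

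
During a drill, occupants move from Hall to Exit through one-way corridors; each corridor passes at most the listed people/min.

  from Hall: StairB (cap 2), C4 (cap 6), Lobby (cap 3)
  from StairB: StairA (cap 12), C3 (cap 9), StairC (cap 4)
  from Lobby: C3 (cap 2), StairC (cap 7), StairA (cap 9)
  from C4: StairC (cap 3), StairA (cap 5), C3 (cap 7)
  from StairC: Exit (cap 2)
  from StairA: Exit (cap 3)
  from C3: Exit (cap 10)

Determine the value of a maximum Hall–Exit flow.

11

Augment Hall→StairB→StairC→Exit: bottleneck 2, flow now 2.
Augment Hall→Lobby→StairA→Exit: bottleneck 3, flow now 5.
Augment Hall→C4→C3→Exit: bottleneck 6, flow now 11.
No augmenting path remains; maximum flow = 11.
In the residual graph, reachable from Hall: {Hall}.
Min-cut edges: Hall→StairB (2), Hall→Lobby (3), Hall→C4 (6); capacity 2 + 3 + 6 = 11.
This cut is saturated, so no flow can exceed 11.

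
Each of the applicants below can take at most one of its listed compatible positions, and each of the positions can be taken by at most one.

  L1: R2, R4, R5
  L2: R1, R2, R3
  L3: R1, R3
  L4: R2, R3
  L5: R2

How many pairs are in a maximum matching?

Unit-capacity flow: source→left, listed edges, right→sink; max matching = max flow.
Augmenting path L1→R2 (+1); matched 1.
Augmenting path L2→R1 (+1); matched 2.
Augmenting path L3→R3 (+1); matched 3.
Augmenting path L4→R2→L1→R4 (+1); matched 4.
No augmenting path remains; maximum matching = 4.
König certificate: {L1, R1, R2, R3} is a vertex cover of size 4 (every listed pair touches it), so no matching can be larger.

4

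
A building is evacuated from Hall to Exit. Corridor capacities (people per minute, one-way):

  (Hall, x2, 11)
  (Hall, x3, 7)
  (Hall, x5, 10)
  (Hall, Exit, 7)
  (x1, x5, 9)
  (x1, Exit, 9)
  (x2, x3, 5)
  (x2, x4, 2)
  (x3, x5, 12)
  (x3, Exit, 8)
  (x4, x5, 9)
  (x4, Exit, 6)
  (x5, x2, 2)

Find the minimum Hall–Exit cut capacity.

Augment Hall→Exit: bottleneck 7, flow now 7.
Augment Hall→x3→Exit: bottleneck 7, flow now 14.
Augment Hall→x2→x3→Exit: bottleneck 1, flow now 15.
Augment Hall→x2→x4→Exit: bottleneck 2, flow now 17.
No augmenting path remains; maximum flow = 17.
By max-flow min-cut, the minimum cut capacity equals the max flow.
In the residual graph, reachable from Hall: {Hall, x2, x3, x5}.
Min-cut edges: Hall→Exit (7), x2→x4 (2), x3→Exit (8); capacity 7 + 2 + 8 = 17.

17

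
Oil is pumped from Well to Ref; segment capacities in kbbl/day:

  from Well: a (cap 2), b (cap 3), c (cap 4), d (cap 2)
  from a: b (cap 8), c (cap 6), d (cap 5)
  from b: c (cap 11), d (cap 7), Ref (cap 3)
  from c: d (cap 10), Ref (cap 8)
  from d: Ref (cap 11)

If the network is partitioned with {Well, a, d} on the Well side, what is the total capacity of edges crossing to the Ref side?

32

Edges leaving {Well, a, d}: Well→b (3), Well→c (4), a→b (8), a→c (6), d→Ref (11).
Cut capacity = 3 + 4 + 8 + 6 + 11 = 32.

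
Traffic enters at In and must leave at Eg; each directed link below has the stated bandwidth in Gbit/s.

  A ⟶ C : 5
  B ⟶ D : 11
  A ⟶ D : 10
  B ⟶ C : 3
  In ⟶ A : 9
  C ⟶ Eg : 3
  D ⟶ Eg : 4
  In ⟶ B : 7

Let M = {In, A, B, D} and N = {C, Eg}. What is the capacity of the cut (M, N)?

Edges leaving {In, A, B, D}: A→C (5), B→C (3), D→Eg (4).
Cut capacity = 5 + 3 + 4 = 12.

12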